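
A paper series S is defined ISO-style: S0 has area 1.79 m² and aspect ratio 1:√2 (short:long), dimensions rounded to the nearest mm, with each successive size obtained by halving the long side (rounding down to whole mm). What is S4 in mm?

Let S0's short side be w mm. w · w√2 = 1.79 m² = 1,790,000 mm², so w ≈ 1125.0 mm and w√2 ≈ 1591.1 mm → S0 = 1125 × 1591 mm.
S1: ⌊1591/2⌋ × 1125 = 795 × 1125 mm
S2: ⌊1125/2⌋ × 795 = 562 × 795 mm
S3: ⌊795/2⌋ × 562 = 397 × 562 mm
S4: ⌊562/2⌋ × 397 = 281 × 397 mm

281 × 397 mm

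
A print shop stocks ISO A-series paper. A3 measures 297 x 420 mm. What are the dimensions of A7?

A4: ⌊420/2⌋ × 297 = 210 × 297 mm
A5: ⌊297/2⌋ × 210 = 148 × 210 mm
A6: ⌊210/2⌋ × 148 = 105 × 148 mm
A7: ⌊148/2⌋ × 105 = 74 × 105 mm

74 × 105 mm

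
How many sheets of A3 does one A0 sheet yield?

Each ISO step halves the sheet: 1 × A0 → 2 × A1 → 4 × A2 → 8 × A3
From A0 to A3 is 3 halving steps: 2^3 = 8.

8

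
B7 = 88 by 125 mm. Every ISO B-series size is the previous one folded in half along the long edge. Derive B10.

31 × 44 mm

B8: ⌊125/2⌋ × 88 = 62 × 88 mm
B9: ⌊88/2⌋ × 62 = 44 × 62 mm
B10: ⌊62/2⌋ × 44 = 31 × 44 mm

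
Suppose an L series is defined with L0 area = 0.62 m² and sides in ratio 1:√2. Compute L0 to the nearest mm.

662 × 936 mm

Let the short side be w mm. Then w · w√2 = 0.62 m² = 620,000 mm².
w² = 620,000/√2, so w ≈ 662.1 mm; long side = w√2 ≈ 936.4 mm.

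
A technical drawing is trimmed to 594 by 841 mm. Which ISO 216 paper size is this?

A1 (594 × 841 mm)

Aspect ratio 841/594 ≈ 1.416 — close to the ISO √2 ≈ 1.414.
In the A-series (A0 area = 1 m²): A1 = 594 × 841 mm.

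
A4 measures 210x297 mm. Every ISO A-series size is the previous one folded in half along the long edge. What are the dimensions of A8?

52 × 74 mm

A5: ⌊297/2⌋ × 210 = 148 × 210 mm
A6: ⌊210/2⌋ × 148 = 105 × 148 mm
A7: ⌊148/2⌋ × 105 = 74 × 105 mm
A8: ⌊105/2⌋ × 74 = 52 × 74 mm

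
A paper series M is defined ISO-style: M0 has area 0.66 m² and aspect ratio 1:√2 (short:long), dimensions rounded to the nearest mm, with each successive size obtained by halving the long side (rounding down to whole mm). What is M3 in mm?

241 × 341 mm

Let M0's short side be w mm. w · w√2 = 0.66 m² = 660,000 mm², so w ≈ 683.1 mm and w√2 ≈ 966.1 mm → M0 = 683 × 966 mm.
M1: ⌊966/2⌋ × 683 = 483 × 683 mm
M2: ⌊683/2⌋ × 483 = 341 × 483 mm
M3: ⌊483/2⌋ × 341 = 241 × 341 mm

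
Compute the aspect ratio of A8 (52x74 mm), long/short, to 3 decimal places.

1.423

74 / 52 = 1.423
ISO 216 targets √2 ≈ 1.414; the +0.009 deviation is from mm rounding.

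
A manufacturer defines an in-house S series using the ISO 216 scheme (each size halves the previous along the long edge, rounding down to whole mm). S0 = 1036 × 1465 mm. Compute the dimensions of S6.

129 × 183 mm

S1: ⌊1465/2⌋ × 1036 = 732 × 1036 mm
S2: ⌊1036/2⌋ × 732 = 518 × 732 mm
S3: ⌊732/2⌋ × 518 = 366 × 518 mm
S4: ⌊518/2⌋ × 366 = 259 × 366 mm
S5: ⌊366/2⌋ × 259 = 183 × 259 mm
S6: ⌊259/2⌋ × 183 = 129 × 183 mm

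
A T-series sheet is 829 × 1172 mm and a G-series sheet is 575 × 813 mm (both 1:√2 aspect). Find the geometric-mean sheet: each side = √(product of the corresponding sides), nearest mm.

690 × 976 mm

Short side: √(829 · 575) = √476675 ≈ 690.4 → 690 mm
Long side: √(1172 · 813) = √952836 ≈ 976.1 → 976 mm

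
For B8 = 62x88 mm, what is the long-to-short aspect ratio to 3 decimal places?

1.419

88 / 62 = 1.419
ISO 216 targets √2 ≈ 1.414; the +0.005 deviation is from mm rounding.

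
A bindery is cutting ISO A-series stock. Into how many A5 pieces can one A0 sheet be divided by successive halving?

32

A0 = 841 × 1189 mm; A5 = 148 × 210 mm.
Each halving step doubles the count; 5 steps from A0 to A5.
2^5 = 32.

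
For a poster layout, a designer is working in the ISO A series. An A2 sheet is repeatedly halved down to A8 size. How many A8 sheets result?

A2 = 420 × 594 mm; A8 = 52 × 74 mm.
Each halving step doubles the count; 6 steps from A2 to A8.
2^6 = 64.

64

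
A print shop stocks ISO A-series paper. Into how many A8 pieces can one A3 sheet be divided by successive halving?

A3 = 297 × 420 mm; A8 = 52 × 74 mm.
Each halving step doubles the count; 5 steps from A3 to A8.
2^5 = 32.

32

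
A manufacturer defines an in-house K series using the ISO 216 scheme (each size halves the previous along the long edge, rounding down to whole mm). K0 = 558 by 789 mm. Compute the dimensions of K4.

139 × 197 mm

K1: ⌊789/2⌋ × 558 = 394 × 558 mm
K2: ⌊558/2⌋ × 394 = 279 × 394 mm
K3: ⌊394/2⌋ × 279 = 197 × 279 mm
K4: ⌊279/2⌋ × 197 = 139 × 197 mm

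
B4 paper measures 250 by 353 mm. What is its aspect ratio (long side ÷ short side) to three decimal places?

353 / 250 = 1.412
ISO 216 targets √2 ≈ 1.414; the -0.002 deviation is from mm rounding.

1.412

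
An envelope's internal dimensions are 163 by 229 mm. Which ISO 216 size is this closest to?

Aspect ratio 229/163 ≈ 1.405 — close to the ISO √2 ≈ 1.414.
In the C-series (envelope sizes, between A and B): C5 = 162 × 229 mm.
Off by 1 mm total — nearest standard size.

C5 (162 × 229 mm)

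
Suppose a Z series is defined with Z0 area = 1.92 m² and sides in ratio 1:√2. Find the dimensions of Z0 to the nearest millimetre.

Let the short side be w mm. Then w · w√2 = 1.92 m² = 1,920,000 mm².
w² = 1,920,000/√2, so w ≈ 1165.2 mm; long side = w√2 ≈ 1647.8 mm.

1165 × 1648 mm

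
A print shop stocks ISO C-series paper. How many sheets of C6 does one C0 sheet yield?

64

Each ISO step halves the sheet: 1 × C0 → 2 × C1 → 4 × C2 → 8 × C3 → …
From C0 to C6 is 6 halving steps: 2^6 = 64.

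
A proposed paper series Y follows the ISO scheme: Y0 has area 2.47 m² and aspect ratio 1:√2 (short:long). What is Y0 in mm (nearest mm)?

1322 × 1869 mm

Let the short side be w mm. Then w · w√2 = 2.47 m² = 2,470,000 mm².
w² = 2,470,000/√2, so w ≈ 1321.6 mm; long side = w√2 ≈ 1869.0 mm.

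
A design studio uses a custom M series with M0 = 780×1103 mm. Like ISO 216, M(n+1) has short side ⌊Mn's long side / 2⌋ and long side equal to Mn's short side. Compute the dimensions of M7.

M1 = 551 × 780 mm (from M0 by 1 halving).
M2: ⌊780/2⌋ × 551 = 390 × 551 mm
M3: ⌊551/2⌋ × 390 = 275 × 390 mm
M4: ⌊390/2⌋ × 275 = 195 × 275 mm
M5: ⌊275/2⌋ × 195 = 137 × 195 mm
M6: ⌊195/2⌋ × 137 = 97 × 137 mm
M7: ⌊137/2⌋ × 97 = 68 × 97 mm

68 × 97 mm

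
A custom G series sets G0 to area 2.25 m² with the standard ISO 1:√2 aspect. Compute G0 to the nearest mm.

Let the short side be w mm. Then w · w√2 = 2.25 m² = 2,250,000 mm².
w² = 2,250,000/√2, so w ≈ 1261.3 mm; long side = w√2 ≈ 1783.8 mm.

1261 × 1784 mm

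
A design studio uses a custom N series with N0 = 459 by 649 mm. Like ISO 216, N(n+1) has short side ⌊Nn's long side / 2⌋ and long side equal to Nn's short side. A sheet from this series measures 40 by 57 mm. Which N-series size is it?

N0: 459 × 649 mm
N1: 324 × 459 mm
N2: 229 × 324 mm
N3: 162 × 229 mm
N4: 114 × 162 mm
N5: 81 × 114 mm
N6: 57 × 81 mm
N7: 40 × 57 mm
N8: 28 × 40 mm
→ matches N7.

N7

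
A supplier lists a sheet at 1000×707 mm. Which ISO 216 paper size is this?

B1 (707 × 1000 mm)

Aspect ratio 1000/707 ≈ 1.414 — close to the ISO √2 ≈ 1.414.
In the B-series (B0 = 1000 × 1414 mm): B1 = 707 × 1000 mm.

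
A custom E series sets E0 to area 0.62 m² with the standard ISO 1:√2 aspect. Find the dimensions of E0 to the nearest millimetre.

Let the short side be w mm. Then w · w√2 = 0.62 m² = 620,000 mm².
w² = 620,000/√2, so w ≈ 662.1 mm; long side = w√2 ≈ 936.4 mm.

662 × 936 mm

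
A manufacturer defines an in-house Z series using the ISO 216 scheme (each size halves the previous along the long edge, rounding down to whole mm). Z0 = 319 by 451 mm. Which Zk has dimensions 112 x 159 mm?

Z3

Z0: 319 × 451 mm
Z1: 225 × 319 mm
Z2: 159 × 225 mm
Z3: 112 × 159 mm
Z4: 79 × 112 mm
→ matches Z3.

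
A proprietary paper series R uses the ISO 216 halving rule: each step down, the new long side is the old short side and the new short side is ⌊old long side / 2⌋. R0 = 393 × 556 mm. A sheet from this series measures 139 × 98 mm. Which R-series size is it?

R0: 393 × 556 mm
R1: 278 × 393 mm
R2: 196 × 278 mm
R3: 139 × 196 mm
R4: 98 × 139 mm
R5: 69 × 98 mm
→ matches R4.

R4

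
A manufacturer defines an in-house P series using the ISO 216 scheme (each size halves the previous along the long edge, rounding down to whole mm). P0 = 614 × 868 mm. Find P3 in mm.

217 × 307 mm

P1: ⌊868/2⌋ × 614 = 434 × 614 mm
P2: ⌊614/2⌋ × 434 = 307 × 434 mm
P3: ⌊434/2⌋ × 307 = 217 × 307 mm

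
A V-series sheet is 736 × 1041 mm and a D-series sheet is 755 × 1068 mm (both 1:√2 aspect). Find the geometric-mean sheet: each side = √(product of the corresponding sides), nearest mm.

Short side: √(736 · 755) = √555680 ≈ 745.4 → 745 mm
Long side: √(1041 · 1068) = √1111788 ≈ 1054.4 → 1054 mm

745 × 1054 mm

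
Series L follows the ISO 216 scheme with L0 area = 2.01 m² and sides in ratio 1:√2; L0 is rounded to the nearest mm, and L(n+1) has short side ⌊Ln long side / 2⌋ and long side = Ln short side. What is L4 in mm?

298 × 421 mm

Let L0's short side be w mm. w · w√2 = 2.01 m² = 2,010,000 mm², so w ≈ 1192.2 mm and w√2 ≈ 1686.0 mm → L0 = 1192 × 1686 mm.
L1: ⌊1686/2⌋ × 1192 = 843 × 1192 mm
L2: ⌊1192/2⌋ × 843 = 596 × 843 mm
L3: ⌊843/2⌋ × 596 = 421 × 596 mm
L4: ⌊596/2⌋ × 421 = 298 × 421 mm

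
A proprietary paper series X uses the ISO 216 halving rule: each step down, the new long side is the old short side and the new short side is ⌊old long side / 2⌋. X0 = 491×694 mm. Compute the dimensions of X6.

61 × 86 mm

X1 = 347 × 491 mm (from X0 by 1 halving).
X2: ⌊491/2⌋ × 347 = 245 × 347 mm
X3: ⌊347/2⌋ × 245 = 173 × 245 mm
X4: ⌊245/2⌋ × 173 = 122 × 173 mm
X5: ⌊173/2⌋ × 122 = 86 × 122 mm
X6: ⌊122/2⌋ × 86 = 61 × 86 mm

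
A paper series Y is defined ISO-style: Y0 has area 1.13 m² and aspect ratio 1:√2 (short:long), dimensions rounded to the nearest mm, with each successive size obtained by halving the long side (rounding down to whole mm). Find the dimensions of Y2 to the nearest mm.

447 × 632 mm

Let Y0's short side be w mm. w · w√2 = 1.13 m² = 1,130,000 mm², so w ≈ 893.9 mm and w√2 ≈ 1264.1 mm → Y0 = 894 × 1264 mm.
Y1: ⌊1264/2⌋ × 894 = 632 × 894 mm
Y2: ⌊894/2⌋ × 632 = 447 × 632 mm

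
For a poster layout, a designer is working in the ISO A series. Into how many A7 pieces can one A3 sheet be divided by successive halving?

16

A3 = 297 × 420 mm; A7 = 74 × 105 mm.
Each halving step doubles the count; 4 steps from A3 to A7.
2^4 = 16.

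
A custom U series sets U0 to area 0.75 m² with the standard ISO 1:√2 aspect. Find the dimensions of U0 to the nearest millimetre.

Let the short side be w mm. Then w · w√2 = 0.75 m² = 750,000 mm².
w² = 750,000/√2, so w ≈ 728.2 mm; long side = w√2 ≈ 1029.9 mm.

728 × 1030 mm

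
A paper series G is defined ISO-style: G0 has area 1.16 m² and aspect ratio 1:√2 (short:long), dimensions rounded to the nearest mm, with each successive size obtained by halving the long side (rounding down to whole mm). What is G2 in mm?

453 × 640 mm

Let G0's short side be w mm. w · w√2 = 1.16 m² = 1,160,000 mm², so w ≈ 905.7 mm and w√2 ≈ 1280.8 mm → G0 = 906 × 1281 mm.
G1: ⌊1281/2⌋ × 906 = 640 × 906 mm
G2: ⌊906/2⌋ × 640 = 453 × 640 mm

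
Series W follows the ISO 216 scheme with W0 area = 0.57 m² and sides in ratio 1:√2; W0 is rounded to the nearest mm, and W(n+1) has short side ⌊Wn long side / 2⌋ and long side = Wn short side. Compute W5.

112 × 158 mm

Let W0's short side be w mm. w · w√2 = 0.57 m² = 570,000 mm², so w ≈ 634.9 mm and w√2 ≈ 897.8 mm → W0 = 635 × 898 mm.
W1: ⌊898/2⌋ × 635 = 449 × 635 mm
W2: ⌊635/2⌋ × 449 = 317 × 449 mm
W3: ⌊449/2⌋ × 317 = 224 × 317 mm
W4: ⌊317/2⌋ × 224 = 158 × 224 mm
W5: ⌊224/2⌋ × 158 = 112 × 158 mm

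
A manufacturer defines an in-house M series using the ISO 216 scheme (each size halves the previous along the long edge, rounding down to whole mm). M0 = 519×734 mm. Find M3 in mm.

M1: ⌊734/2⌋ × 519 = 367 × 519 mm
M2: ⌊519/2⌋ × 367 = 259 × 367 mm
M3: ⌊367/2⌋ × 259 = 183 × 259 mm

183 × 259 mm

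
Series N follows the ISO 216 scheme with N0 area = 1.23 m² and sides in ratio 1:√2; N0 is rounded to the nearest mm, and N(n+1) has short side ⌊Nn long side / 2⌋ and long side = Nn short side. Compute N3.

Let N0's short side be w mm. w · w√2 = 1.23 m² = 1,230,000 mm², so w ≈ 932.6 mm and w√2 ≈ 1318.9 mm → N0 = 933 × 1319 mm.
N1: ⌊1319/2⌋ × 933 = 659 × 933 mm
N2: ⌊933/2⌋ × 659 = 466 × 659 mm
N3: ⌊659/2⌋ × 466 = 329 × 466 mm

329 × 466 mm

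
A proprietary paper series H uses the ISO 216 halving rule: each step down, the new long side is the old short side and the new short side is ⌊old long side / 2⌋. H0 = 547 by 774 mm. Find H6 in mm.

H1: ⌊774/2⌋ × 547 = 387 × 547 mm
H2: ⌊547/2⌋ × 387 = 273 × 387 mm
H3: ⌊387/2⌋ × 273 = 193 × 273 mm
H4: ⌊273/2⌋ × 193 = 136 × 193 mm
H5: ⌊193/2⌋ × 136 = 96 × 136 mm
H6: ⌊136/2⌋ × 96 = 68 × 96 mm

68 × 96 mm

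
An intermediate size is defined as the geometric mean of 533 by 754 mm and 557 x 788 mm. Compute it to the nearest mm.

545 × 771 mm

Short side: √(533 · 557) = √296881 ≈ 544.9 → 545 mm
Long side: √(754 · 788) = √594152 ≈ 770.8 → 771 mm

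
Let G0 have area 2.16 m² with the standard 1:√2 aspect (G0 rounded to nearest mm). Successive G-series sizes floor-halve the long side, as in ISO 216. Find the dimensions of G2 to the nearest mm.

Let G0's short side be w mm. w · w√2 = 2.16 m² = 2,160,000 mm², so w ≈ 1235.9 mm and w√2 ≈ 1747.8 mm → G0 = 1236 × 1748 mm.
G1: ⌊1748/2⌋ × 1236 = 874 × 1236 mm
G2: ⌊1236/2⌋ × 874 = 618 × 874 mm

618 × 874 mm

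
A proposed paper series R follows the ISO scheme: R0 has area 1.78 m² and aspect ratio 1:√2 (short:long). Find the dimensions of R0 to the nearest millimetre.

1122 × 1587 mm

Let the short side be w mm. Then w · w√2 = 1.78 m² = 1,780,000 mm².
w² = 1,780,000/√2, so w ≈ 1121.9 mm; long side = w√2 ≈ 1586.6 mm.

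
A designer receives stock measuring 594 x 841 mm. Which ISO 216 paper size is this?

A1 (594 × 841 mm)

Aspect ratio 841/594 ≈ 1.416 — close to the ISO √2 ≈ 1.414.
In the A-series (A0 area = 1 m²): A1 = 594 × 841 mm.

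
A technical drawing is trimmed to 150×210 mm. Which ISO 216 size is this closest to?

Aspect ratio 210/150 ≈ 1.400 — close to the ISO √2 ≈ 1.414.
In the A-series (A0 area = 1 m²): A5 = 148 × 210 mm.
Off by 2 mm total — nearest standard size.

A5 (148 × 210 mm)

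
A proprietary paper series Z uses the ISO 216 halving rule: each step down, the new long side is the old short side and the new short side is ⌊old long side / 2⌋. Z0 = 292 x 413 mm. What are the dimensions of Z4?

73 × 103 mm

Z1: ⌊413/2⌋ × 292 = 206 × 292 mm
Z2: ⌊292/2⌋ × 206 = 146 × 206 mm
Z3: ⌊206/2⌋ × 146 = 103 × 146 mm
Z4: ⌊146/2⌋ × 103 = 73 × 103 mm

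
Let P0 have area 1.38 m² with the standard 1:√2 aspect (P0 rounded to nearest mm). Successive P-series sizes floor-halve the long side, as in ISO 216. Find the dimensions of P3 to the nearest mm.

Let P0's short side be w mm. w · w√2 = 1.38 m² = 1,380,000 mm², so w ≈ 987.8 mm and w√2 ≈ 1397.0 mm → P0 = 988 × 1397 mm.
P1: ⌊1397/2⌋ × 988 = 698 × 988 mm
P2: ⌊988/2⌋ × 698 = 494 × 698 mm
P3: ⌊698/2⌋ × 494 = 349 × 494 mm

349 × 494 mm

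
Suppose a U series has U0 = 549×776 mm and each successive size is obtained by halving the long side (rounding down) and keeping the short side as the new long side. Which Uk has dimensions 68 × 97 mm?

U0: 549 × 776 mm
U1: 388 × 549 mm
U2: 274 × 388 mm
U3: 194 × 274 mm
U4: 137 × 194 mm
U5: 97 × 137 mm
U6: 68 × 97 mm
U7: 48 × 68 mm
→ matches U6.

U6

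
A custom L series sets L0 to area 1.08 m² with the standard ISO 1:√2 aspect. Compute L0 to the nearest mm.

874 × 1236 mm

Let the short side be w mm. Then w · w√2 = 1.08 m² = 1,080,000 mm².
w² = 1,080,000/√2, so w ≈ 873.9 mm; long side = w√2 ≈ 1235.9 mm.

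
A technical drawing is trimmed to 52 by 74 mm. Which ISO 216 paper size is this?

A8 (52 × 74 mm)

Aspect ratio 74/52 ≈ 1.423 — close to the ISO √2 ≈ 1.414.
In the A-series (A0 area = 1 m²): A8 = 52 × 74 mm.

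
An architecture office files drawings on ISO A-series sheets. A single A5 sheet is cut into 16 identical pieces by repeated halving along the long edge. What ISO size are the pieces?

A9

16 = 2^4, so 4 halving steps.
A5 → A6 → … → A9 after 4 steps.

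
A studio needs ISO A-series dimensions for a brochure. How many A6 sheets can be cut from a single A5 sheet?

Each ISO step halves the sheet: 1 × A5 → 2 × A6
From A5 to A6 is 1 halving step: 2^1 = 2.

2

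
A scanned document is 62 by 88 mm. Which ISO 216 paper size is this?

B8 (62 × 88 mm)

Aspect ratio 88/62 ≈ 1.419 — close to the ISO √2 ≈ 1.414.
In the B-series (B0 = 1000 × 1414 mm): B8 = 62 × 88 mm.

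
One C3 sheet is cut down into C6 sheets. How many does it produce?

8

Each ISO step halves the sheet: 1 × C3 → 2 × C4 → 4 × C5 → 8 × C6
From C3 to C6 is 3 halving steps: 2^3 = 8.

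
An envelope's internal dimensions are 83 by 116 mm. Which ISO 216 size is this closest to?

C7 (81 × 114 mm)

Aspect ratio 116/83 ≈ 1.398 (ISO target is √2 ≈ 1.414).
In the C-series (envelope sizes, between A and B): C7 = 81 × 114 mm.
Off by 4 mm total — nearest standard size.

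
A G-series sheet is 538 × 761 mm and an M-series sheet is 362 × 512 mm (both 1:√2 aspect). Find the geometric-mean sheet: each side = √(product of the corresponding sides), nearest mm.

441 × 624 mm

Short side: √(538 · 362) = √194756 ≈ 441.3 → 441 mm
Long side: √(761 · 512) = √389632 ≈ 624.2 → 624 mm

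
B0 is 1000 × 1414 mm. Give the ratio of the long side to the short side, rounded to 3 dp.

1.414

1414 / 1000 = 1.414
Matches √2 ≈ 1.414 — the ISO 216 defining ratio.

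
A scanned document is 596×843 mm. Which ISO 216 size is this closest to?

A1 (594 × 841 mm)

Aspect ratio 843/596 ≈ 1.414 — close to the ISO √2 ≈ 1.414.
In the A-series (A0 area = 1 m²): A1 = 594 × 841 mm.
Off by 4 mm total — nearest standard size.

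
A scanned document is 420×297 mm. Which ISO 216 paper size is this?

A3 (297 × 420 mm)

Aspect ratio 420/297 ≈ 1.414 — close to the ISO √2 ≈ 1.414.
In the A-series (A0 area = 1 m²): A3 = 297 × 420 mm.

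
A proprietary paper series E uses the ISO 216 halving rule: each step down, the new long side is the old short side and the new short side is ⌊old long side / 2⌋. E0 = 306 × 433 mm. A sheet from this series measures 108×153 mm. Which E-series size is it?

E3

E0: 306 × 433 mm
E1: 216 × 306 mm
E2: 153 × 216 mm
E3: 108 × 153 mm
E4: 76 × 108 mm
→ matches E3.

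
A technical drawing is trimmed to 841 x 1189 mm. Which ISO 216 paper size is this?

A0 (841 × 1189 mm)

Aspect ratio 1189/841 ≈ 1.414 — close to the ISO √2 ≈ 1.414.
In the A-series (A0 area = 1 m²): A0 = 841 × 1189 mm.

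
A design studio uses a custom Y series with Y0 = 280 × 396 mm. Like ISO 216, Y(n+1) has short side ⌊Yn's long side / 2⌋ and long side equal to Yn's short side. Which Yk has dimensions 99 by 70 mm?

Y4

Y0: 280 × 396 mm
Y1: 198 × 280 mm
Y2: 140 × 198 mm
Y3: 99 × 140 mm
Y4: 70 × 99 mm
Y5: 49 × 70 mm
→ matches Y4.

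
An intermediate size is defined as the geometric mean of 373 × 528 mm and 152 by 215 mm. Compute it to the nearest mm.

Short side: √(373 · 152) = √56696 ≈ 238.1 → 238 mm
Long side: √(528 · 215) = √113520 ≈ 336.9 → 337 mm

238 × 337 mm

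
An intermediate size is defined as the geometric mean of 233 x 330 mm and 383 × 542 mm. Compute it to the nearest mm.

Short side: √(233 · 383) = √89239 ≈ 298.7 → 299 mm
Long side: √(330 · 542) = √178860 ≈ 422.9 → 423 mm

299 × 423 mm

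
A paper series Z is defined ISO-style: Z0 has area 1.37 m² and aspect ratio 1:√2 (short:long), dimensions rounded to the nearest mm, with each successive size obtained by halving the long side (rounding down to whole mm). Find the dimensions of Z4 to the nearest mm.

Let Z0's short side be w mm. w · w√2 = 1.37 m² = 1,370,000 mm², so w ≈ 984.2 mm and w√2 ≈ 1391.9 mm → Z0 = 984 × 1392 mm.
Z1: ⌊1392/2⌋ × 984 = 696 × 984 mm
Z2: ⌊984/2⌋ × 696 = 492 × 696 mm
Z3: ⌊696/2⌋ × 492 = 348 × 492 mm
Z4: ⌊492/2⌋ × 348 = 246 × 348 mm

246 × 348 mm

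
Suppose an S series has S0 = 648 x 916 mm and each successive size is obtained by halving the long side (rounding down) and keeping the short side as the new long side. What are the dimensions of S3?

229 × 324 mm

S1: ⌊916/2⌋ × 648 = 458 × 648 mm
S2: ⌊648/2⌋ × 458 = 324 × 458 mm
S3: ⌊458/2⌋ × 324 = 229 × 324 mm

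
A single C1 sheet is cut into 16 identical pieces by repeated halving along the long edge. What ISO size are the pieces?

16 = 2^4, so 4 halving steps.
C1 → C2 → … → C5 after 4 steps.

C5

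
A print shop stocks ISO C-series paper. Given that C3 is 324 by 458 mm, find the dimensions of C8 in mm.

57 × 81 mm

C4: ⌊458/2⌋ × 324 = 229 × 324 mm
C5: ⌊324/2⌋ × 229 = 162 × 229 mm
C6: ⌊229/2⌋ × 162 = 114 × 162 mm
C7: ⌊162/2⌋ × 114 = 81 × 114 mm
C8: ⌊114/2⌋ × 81 = 57 × 81 mm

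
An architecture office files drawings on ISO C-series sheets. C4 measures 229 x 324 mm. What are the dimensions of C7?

C5: ⌊324/2⌋ × 229 = 162 × 229 mm
C6: ⌊229/2⌋ × 162 = 114 × 162 mm
C7: ⌊162/2⌋ × 114 = 81 × 114 mm

81 × 114 mm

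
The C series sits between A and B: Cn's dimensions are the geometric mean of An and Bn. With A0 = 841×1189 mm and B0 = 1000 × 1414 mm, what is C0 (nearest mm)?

917 × 1297 mm

Short side: √(841 · 1000) = √841000 ≈ 917.1 → 917 mm
Long side: √(1189 · 1414) = √1681246 ≈ 1296.6 → 1297 mm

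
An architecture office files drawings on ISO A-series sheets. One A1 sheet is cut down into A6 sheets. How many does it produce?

A1 = 594 × 841 mm; A6 = 105 × 148 mm.
Each halving step doubles the count; 5 steps from A1 to A6.
2^5 = 32.

32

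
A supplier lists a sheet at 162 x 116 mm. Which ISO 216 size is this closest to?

Aspect ratio 162/116 ≈ 1.397 (ISO target is √2 ≈ 1.414).
In the C-series (envelope sizes, between A and B): C6 = 114 × 162 mm.
Off by 2 mm total — nearest standard size.

C6 (114 × 162 mm)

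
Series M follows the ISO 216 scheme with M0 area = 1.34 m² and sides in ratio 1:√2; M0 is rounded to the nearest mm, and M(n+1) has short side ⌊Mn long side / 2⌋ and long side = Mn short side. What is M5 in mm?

Let M0's short side be w mm. w · w√2 = 1.34 m² = 1,340,000 mm², so w ≈ 973.4 mm and w√2 ≈ 1376.6 mm → M0 = 973 × 1377 mm.
M1: ⌊1377/2⌋ × 973 = 688 × 973 mm
M2: ⌊973/2⌋ × 688 = 486 × 688 mm
M3: ⌊688/2⌋ × 486 = 344 × 486 mm
M4: ⌊486/2⌋ × 344 = 243 × 344 mm
M5: ⌊344/2⌋ × 243 = 172 × 243 mm

172 × 243 mm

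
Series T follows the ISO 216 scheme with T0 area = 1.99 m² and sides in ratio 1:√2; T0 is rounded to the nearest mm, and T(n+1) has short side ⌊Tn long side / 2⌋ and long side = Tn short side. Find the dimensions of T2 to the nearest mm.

Let T0's short side be w mm. w · w√2 = 1.99 m² = 1,990,000 mm², so w ≈ 1186.2 mm and w√2 ≈ 1677.6 mm → T0 = 1186 × 1678 mm.
T1: ⌊1678/2⌋ × 1186 = 839 × 1186 mm
T2: ⌊1186/2⌋ × 839 = 593 × 839 mm

593 × 839 mm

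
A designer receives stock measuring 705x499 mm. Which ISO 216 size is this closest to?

Aspect ratio 705/499 ≈ 1.413 — close to the ISO √2 ≈ 1.414.
In the B-series (B0 = 1000 × 1414 mm): B2 = 500 × 707 mm.
Off by 3 mm total — nearest standard size.

B2 (500 × 707 mm)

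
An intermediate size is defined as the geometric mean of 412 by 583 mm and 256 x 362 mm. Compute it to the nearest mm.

325 × 459 mm

Short side: √(412 · 256) = √105472 ≈ 324.8 → 325 mm
Long side: √(583 · 362) = √211046 ≈ 459.4 → 459 mm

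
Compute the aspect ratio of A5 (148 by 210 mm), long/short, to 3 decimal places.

210 / 148 = 1.419
ISO 216 targets √2 ≈ 1.414; the +0.005 deviation is from mm rounding.

1.419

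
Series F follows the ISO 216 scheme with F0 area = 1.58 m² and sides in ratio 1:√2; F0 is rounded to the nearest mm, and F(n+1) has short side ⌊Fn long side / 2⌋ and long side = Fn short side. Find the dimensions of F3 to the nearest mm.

Let F0's short side be w mm. w · w√2 = 1.58 m² = 1,580,000 mm², so w ≈ 1057.0 mm and w√2 ≈ 1494.8 mm → F0 = 1057 × 1495 mm.
F1: ⌊1495/2⌋ × 1057 = 747 × 1057 mm
F2: ⌊1057/2⌋ × 747 = 528 × 747 mm
F3: ⌊747/2⌋ × 528 = 373 × 528 mm

373 × 528 mm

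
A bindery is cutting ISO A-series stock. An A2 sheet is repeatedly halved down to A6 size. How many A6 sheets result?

A2 = 420 × 594 mm; A6 = 105 × 148 mm.
Each halving step doubles the count; 4 steps from A2 to A6.
2^4 = 16.

16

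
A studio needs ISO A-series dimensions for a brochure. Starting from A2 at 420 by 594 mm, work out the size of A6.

105 × 148 mm

A3: ⌊594/2⌋ × 420 = 297 × 420 mm
A4: ⌊420/2⌋ × 297 = 210 × 297 mm
A5: ⌊297/2⌋ × 210 = 148 × 210 mm
A6: ⌊210/2⌋ × 148 = 105 × 148 mm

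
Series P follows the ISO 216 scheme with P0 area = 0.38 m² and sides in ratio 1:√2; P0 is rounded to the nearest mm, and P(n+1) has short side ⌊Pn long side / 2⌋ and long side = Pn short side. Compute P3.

Let P0's short side be w mm. w · w√2 = 0.38 m² = 380,000 mm², so w ≈ 518.4 mm and w√2 ≈ 733.1 mm → P0 = 518 × 733 mm.
P1: ⌊733/2⌋ × 518 = 366 × 518 mm
P2: ⌊518/2⌋ × 366 = 259 × 366 mm
P3: ⌊366/2⌋ × 259 = 183 × 259 mm

183 × 259 mm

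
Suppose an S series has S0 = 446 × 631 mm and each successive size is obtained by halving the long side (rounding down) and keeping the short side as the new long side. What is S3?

S1 = 315 × 446 mm (from S0 by 1 halving).
S2: ⌊446/2⌋ × 315 = 223 × 315 mm
S3: ⌊315/2⌋ × 223 = 157 × 223 mm

157 × 223 mm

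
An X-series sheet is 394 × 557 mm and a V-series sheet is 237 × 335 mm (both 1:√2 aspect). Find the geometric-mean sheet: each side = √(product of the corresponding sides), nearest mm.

306 × 432 mm

Short side: √(394 · 237) = √93378 ≈ 305.6 → 306 mm
Long side: √(557 · 335) = √186595 ≈ 432.0 → 432 mm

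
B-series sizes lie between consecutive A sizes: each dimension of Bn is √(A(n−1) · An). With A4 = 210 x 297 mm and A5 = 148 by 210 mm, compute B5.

176 × 250 mm

Short side: √(210 · 148) = √31080 ≈ 176.3 → 176 mm
Long side: √(297 · 210) = √62370 ≈ 249.7 → 250 mm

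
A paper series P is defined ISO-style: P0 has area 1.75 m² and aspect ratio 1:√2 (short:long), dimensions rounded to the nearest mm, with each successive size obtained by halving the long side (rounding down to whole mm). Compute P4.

Let P0's short side be w mm. w · w√2 = 1.75 m² = 1,750,000 mm², so w ≈ 1112.4 mm and w√2 ≈ 1573.2 mm → P0 = 1112 × 1573 mm.
P1: ⌊1573/2⌋ × 1112 = 786 × 1112 mm
P2: ⌊1112/2⌋ × 786 = 556 × 786 mm
P3: ⌊786/2⌋ × 556 = 393 × 556 mm
P4: ⌊556/2⌋ × 393 = 278 × 393 mm

278 × 393 mm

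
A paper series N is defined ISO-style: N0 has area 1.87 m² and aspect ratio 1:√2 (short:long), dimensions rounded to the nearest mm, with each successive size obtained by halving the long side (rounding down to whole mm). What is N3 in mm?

Let N0's short side be w mm. w · w√2 = 1.87 m² = 1,870,000 mm², so w ≈ 1149.9 mm and w√2 ≈ 1626.2 mm → N0 = 1150 × 1626 mm.
N1: ⌊1626/2⌋ × 1150 = 813 × 1150 mm
N2: ⌊1150/2⌋ × 813 = 575 × 813 mm
N3: ⌊813/2⌋ × 575 = 406 × 575 mm

406 × 575 mm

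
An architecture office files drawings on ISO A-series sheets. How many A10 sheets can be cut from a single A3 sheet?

Each ISO step halves the sheet: 1 × A3 → 2 × A4 → 4 × A5 → 8 × A6 → …
From A3 to A10 is 7 halving steps: 2^7 = 128.

128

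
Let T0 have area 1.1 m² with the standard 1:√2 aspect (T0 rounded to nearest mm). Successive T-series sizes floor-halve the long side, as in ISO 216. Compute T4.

Let T0's short side be w mm. w · w√2 = 1.1 m² = 1,100,000 mm², so w ≈ 881.9 mm and w√2 ≈ 1247.3 mm → T0 = 882 × 1247 mm.
T1: ⌊1247/2⌋ × 882 = 623 × 882 mm
T2: ⌊882/2⌋ × 623 = 441 × 623 mm
T3: ⌊623/2⌋ × 441 = 311 × 441 mm
T4: ⌊441/2⌋ × 311 = 220 × 311 mm

220 × 311 mm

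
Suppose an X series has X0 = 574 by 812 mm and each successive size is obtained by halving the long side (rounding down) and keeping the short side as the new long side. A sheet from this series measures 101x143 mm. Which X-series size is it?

X0: 574 × 812 mm
X1: 406 × 574 mm
X2: 287 × 406 mm
X3: 203 × 287 mm
X4: 143 × 203 mm
X5: 101 × 143 mm
X6: 71 × 101 mm
→ matches X5.

X5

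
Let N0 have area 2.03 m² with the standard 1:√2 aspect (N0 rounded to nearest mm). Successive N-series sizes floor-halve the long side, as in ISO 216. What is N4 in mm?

299 × 423 mm

Let N0's short side be w mm. w · w√2 = 2.03 m² = 2,030,000 mm², so w ≈ 1198.1 mm and w√2 ≈ 1694.4 mm → N0 = 1198 × 1694 mm.
N1: ⌊1694/2⌋ × 1198 = 847 × 1198 mm
N2: ⌊1198/2⌋ × 847 = 599 × 847 mm
N3: ⌊847/2⌋ × 599 = 423 × 599 mm
N4: ⌊599/2⌋ × 423 = 299 × 423 mm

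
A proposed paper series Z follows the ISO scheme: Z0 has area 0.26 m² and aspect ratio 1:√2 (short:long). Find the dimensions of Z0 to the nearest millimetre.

Let the short side be w mm. Then w · w√2 = 0.26 m² = 260,000 mm².
w² = 260,000/√2, so w ≈ 428.8 mm; long side = w√2 ≈ 606.4 mm.

429 × 606 mm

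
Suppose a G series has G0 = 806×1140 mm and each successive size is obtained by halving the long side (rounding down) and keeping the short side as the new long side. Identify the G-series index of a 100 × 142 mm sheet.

G6

G0: 806 × 1140 mm
G1: 570 × 806 mm
G2: 403 × 570 mm
G3: 285 × 403 mm
G4: 201 × 285 mm
G5: 142 × 201 mm
G6: 100 × 142 mm
G7: 71 × 100 mm
→ matches G6.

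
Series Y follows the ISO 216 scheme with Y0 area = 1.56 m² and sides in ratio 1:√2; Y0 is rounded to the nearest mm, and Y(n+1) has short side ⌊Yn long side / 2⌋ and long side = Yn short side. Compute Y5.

Let Y0's short side be w mm. w · w√2 = 1.56 m² = 1,560,000 mm², so w ≈ 1050.3 mm and w√2 ≈ 1485.3 mm → Y0 = 1050 × 1485 mm.
Y1: ⌊1485/2⌋ × 1050 = 742 × 1050 mm
Y2: ⌊1050/2⌋ × 742 = 525 × 742 mm
Y3: ⌊742/2⌋ × 525 = 371 × 525 mm
Y4: ⌊525/2⌋ × 371 = 262 × 371 mm
Y5: ⌊371/2⌋ × 262 = 185 × 262 mm

185 × 262 mm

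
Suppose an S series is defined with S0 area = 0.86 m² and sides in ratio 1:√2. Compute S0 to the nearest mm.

780 × 1103 mm

Let the short side be w mm. Then w · w√2 = 0.86 m² = 860,000 mm².
w² = 860,000/√2, so w ≈ 779.8 mm; long side = w√2 ≈ 1102.8 mm.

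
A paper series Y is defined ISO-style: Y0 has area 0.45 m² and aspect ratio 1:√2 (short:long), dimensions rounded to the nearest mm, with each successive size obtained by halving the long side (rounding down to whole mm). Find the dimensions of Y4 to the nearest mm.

Let Y0's short side be w mm. w · w√2 = 0.45 m² = 450,000 mm², so w ≈ 564.1 mm and w√2 ≈ 797.7 mm → Y0 = 564 × 798 mm.
Y1: ⌊798/2⌋ × 564 = 399 × 564 mm
Y2: ⌊564/2⌋ × 399 = 282 × 399 mm
Y3: ⌊399/2⌋ × 282 = 199 × 282 mm
Y4: ⌊282/2⌋ × 199 = 141 × 199 mm

141 × 199 mm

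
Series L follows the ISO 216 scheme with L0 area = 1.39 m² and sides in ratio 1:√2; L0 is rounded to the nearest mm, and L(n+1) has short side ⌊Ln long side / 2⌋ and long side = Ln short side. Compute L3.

350 × 495 mm

Let L0's short side be w mm. w · w√2 = 1.39 m² = 1,390,000 mm², so w ≈ 991.4 mm and w√2 ≈ 1402.1 mm → L0 = 991 × 1402 mm.
L1: ⌊1402/2⌋ × 991 = 701 × 991 mm
L2: ⌊991/2⌋ × 701 = 495 × 701 mm
L3: ⌊701/2⌋ × 495 = 350 × 495 mm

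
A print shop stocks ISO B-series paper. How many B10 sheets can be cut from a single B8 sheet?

4

B8 = 62 × 88 mm; B10 = 31 × 44 mm.
Each halving step doubles the count; 2 steps from B8 to B10.
2^2 = 4.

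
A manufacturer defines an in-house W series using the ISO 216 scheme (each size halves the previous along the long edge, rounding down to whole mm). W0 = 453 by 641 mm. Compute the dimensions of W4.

W1: ⌊641/2⌋ × 453 = 320 × 453 mm
W2: ⌊453/2⌋ × 320 = 226 × 320 mm
W3: ⌊320/2⌋ × 226 = 160 × 226 mm
W4: ⌊226/2⌋ × 160 = 113 × 160 mm

113 × 160 mm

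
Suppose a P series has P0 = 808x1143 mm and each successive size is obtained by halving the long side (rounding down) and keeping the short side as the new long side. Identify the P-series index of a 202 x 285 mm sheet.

P0: 808 × 1143 mm
P1: 571 × 808 mm
P2: 404 × 571 mm
P3: 285 × 404 mm
P4: 202 × 285 mm
P5: 142 × 202 mm
→ matches P4.

P4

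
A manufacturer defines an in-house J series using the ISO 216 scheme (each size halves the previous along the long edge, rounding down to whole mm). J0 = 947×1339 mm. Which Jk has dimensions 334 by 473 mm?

J0: 947 × 1339 mm
J1: 669 × 947 mm
J2: 473 × 669 mm
J3: 334 × 473 mm
J4: 236 × 334 mm
→ matches J3.

J3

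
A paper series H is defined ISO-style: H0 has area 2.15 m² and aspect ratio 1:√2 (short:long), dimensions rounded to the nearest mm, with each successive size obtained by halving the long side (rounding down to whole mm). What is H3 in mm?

436 × 616 mm

Let H0's short side be w mm. w · w√2 = 2.15 m² = 2,150,000 mm², so w ≈ 1233.0 mm and w√2 ≈ 1743.7 mm → H0 = 1233 × 1744 mm.
H1: ⌊1744/2⌋ × 1233 = 872 × 1233 mm
H2: ⌊1233/2⌋ × 872 = 616 × 872 mm
H3: ⌊872/2⌋ × 616 = 436 × 616 mm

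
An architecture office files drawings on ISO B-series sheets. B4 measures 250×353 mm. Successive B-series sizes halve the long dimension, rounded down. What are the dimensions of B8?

B5: ⌊353/2⌋ × 250 = 176 × 250 mm
B6: ⌊250/2⌋ × 176 = 125 × 176 mm
B7: ⌊176/2⌋ × 125 = 88 × 125 mm
B8: ⌊125/2⌋ × 88 = 62 × 88 mm

62 × 88 mm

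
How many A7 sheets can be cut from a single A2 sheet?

32

A2 = 420 × 594 mm; A7 = 74 × 105 mm.
Each halving step doubles the count; 5 steps from A2 to A7.
2^5 = 32.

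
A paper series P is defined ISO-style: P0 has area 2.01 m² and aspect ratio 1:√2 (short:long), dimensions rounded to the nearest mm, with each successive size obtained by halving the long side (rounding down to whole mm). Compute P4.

298 × 421 mm

Let P0's short side be w mm. w · w√2 = 2.01 m² = 2,010,000 mm², so w ≈ 1192.2 mm and w√2 ≈ 1686.0 mm → P0 = 1192 × 1686 mm.
P1: ⌊1686/2⌋ × 1192 = 843 × 1192 mm
P2: ⌊1192/2⌋ × 843 = 596 × 843 mm
P3: ⌊843/2⌋ × 596 = 421 × 596 mm
P4: ⌊596/2⌋ × 421 = 298 × 421 mm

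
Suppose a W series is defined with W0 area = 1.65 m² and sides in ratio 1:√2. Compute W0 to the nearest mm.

Let the short side be w mm. Then w · w√2 = 1.65 m² = 1,650,000 mm².
w² = 1,650,000/√2, so w ≈ 1080.2 mm; long side = w√2 ≈ 1527.6 mm.

1080 × 1528 mm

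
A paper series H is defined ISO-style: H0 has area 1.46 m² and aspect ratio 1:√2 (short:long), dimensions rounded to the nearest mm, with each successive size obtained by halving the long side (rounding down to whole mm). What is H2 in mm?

Let H0's short side be w mm. w · w√2 = 1.46 m² = 1,460,000 mm², so w ≈ 1016.1 mm and w√2 ≈ 1436.9 mm → H0 = 1016 × 1437 mm.
H1: ⌊1437/2⌋ × 1016 = 718 × 1016 mm
H2: ⌊1016/2⌋ × 718 = 508 × 718 mm

508 × 718 mm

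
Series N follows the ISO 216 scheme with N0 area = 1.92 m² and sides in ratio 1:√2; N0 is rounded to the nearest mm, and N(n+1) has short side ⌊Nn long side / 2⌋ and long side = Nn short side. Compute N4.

Let N0's short side be w mm. w · w√2 = 1.92 m² = 1,920,000 mm², so w ≈ 1165.2 mm and w√2 ≈ 1647.8 mm → N0 = 1165 × 1648 mm.
N1: ⌊1648/2⌋ × 1165 = 824 × 1165 mm
N2: ⌊1165/2⌋ × 824 = 582 × 824 mm
N3: ⌊824/2⌋ × 582 = 412 × 582 mm
N4: ⌊582/2⌋ × 412 = 291 × 412 mm

291 × 412 mm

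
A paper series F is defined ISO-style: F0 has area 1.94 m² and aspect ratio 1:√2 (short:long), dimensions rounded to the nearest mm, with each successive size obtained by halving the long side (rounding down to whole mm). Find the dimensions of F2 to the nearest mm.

Let F0's short side be w mm. w · w√2 = 1.94 m² = 1,940,000 mm², so w ≈ 1171.2 mm and w√2 ≈ 1656.4 mm → F0 = 1171 × 1656 mm.
F1: ⌊1656/2⌋ × 1171 = 828 × 1171 mm
F2: ⌊1171/2⌋ × 828 = 585 × 828 mm

585 × 828 mm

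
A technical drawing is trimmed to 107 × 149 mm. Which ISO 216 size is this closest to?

Aspect ratio 149/107 ≈ 1.393 (ISO target is √2 ≈ 1.414).
In the A-series (A0 area = 1 m²): A6 = 105 × 148 mm.
Off by 3 mm total — nearest standard size.

A6 (105 × 148 mm)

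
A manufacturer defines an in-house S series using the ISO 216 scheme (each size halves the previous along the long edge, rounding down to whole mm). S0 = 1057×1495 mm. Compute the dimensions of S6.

132 × 186 mm

S1: ⌊1495/2⌋ × 1057 = 747 × 1057 mm
S2: ⌊1057/2⌋ × 747 = 528 × 747 mm
S3: ⌊747/2⌋ × 528 = 373 × 528 mm
S4: ⌊528/2⌋ × 373 = 264 × 373 mm
S5: ⌊373/2⌋ × 264 = 186 × 264 mm
S6: ⌊264/2⌋ × 186 = 132 × 186 mm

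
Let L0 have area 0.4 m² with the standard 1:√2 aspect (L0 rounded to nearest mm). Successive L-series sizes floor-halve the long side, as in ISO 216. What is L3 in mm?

Let L0's short side be w mm. w · w√2 = 0.4 m² = 400,000 mm², so w ≈ 531.8 mm and w√2 ≈ 752.1 mm → L0 = 532 × 752 mm.
L1: ⌊752/2⌋ × 532 = 376 × 532 mm
L2: ⌊532/2⌋ × 376 = 266 × 376 mm
L3: ⌊376/2⌋ × 266 = 188 × 266 mm

188 × 266 mm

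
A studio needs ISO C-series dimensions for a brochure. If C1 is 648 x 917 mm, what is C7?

C2: ⌊917/2⌋ × 648 = 458 × 648 mm
C3: ⌊648/2⌋ × 458 = 324 × 458 mm
C4: ⌊458/2⌋ × 324 = 229 × 324 mm
C5: ⌊324/2⌋ × 229 = 162 × 229 mm
C6: ⌊229/2⌋ × 162 = 114 × 162 mm
C7: ⌊162/2⌋ × 114 = 81 × 114 mm

81 × 114 mm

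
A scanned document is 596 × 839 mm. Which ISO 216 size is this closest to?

A1 (594 × 841 mm)

Aspect ratio 839/596 ≈ 1.408 — close to the ISO √2 ≈ 1.414.
In the A-series (A0 area = 1 m²): A1 = 594 × 841 mm.
Off by 4 mm total — nearest standard size.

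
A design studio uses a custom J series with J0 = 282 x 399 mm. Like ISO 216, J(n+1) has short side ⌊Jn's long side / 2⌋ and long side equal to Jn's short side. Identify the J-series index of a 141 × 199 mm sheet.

J0: 282 × 399 mm
J1: 199 × 282 mm
J2: 141 × 199 mm
J3: 99 × 141 mm
→ matches J2.

J2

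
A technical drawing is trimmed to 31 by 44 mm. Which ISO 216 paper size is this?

B10 (31 × 44 mm)

Aspect ratio 44/31 ≈ 1.419 — close to the ISO √2 ≈ 1.414.
In the B-series (B0 = 1000 × 1414 mm): B10 = 31 × 44 mm.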